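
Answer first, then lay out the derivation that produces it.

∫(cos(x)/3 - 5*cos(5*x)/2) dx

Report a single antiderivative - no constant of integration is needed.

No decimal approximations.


The answer is sin(x)/3 - sin(5*x)/2.
Step 1. Rewrite: now ∫(cos(x)/3) dx + ∫(-5*cos(5*x)/2) dx.
Step 2. Evaluate the standard form: now -sin(5*x)/2 + ∫(cos(x)/3) dx.
Step 3. Evaluate the standard form: now sin(x)/3 - sin(5*x)/2.
Answer: sin(x)/3 - sin(5*x)/2.


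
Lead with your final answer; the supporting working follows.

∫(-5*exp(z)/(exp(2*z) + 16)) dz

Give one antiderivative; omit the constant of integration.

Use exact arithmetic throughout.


The answer is -5*atan(exp(z)/4)/4.
Step 1. Substitute u = exp(z), turning ∫(-5*exp(z)/(exp(2*z) + 16)) dz into ∫(-5/(u**2 + 16)) du: now ∫(-5/(u**2 + 16)) du.
Step 2. Evaluate the standard form: now -5*atan(u/4)/4.
Step 3. Substitute back u = exp(z): now -5*atan(exp(z)/4)/4.
Answer: -5*atan(exp(z)/4)/4.


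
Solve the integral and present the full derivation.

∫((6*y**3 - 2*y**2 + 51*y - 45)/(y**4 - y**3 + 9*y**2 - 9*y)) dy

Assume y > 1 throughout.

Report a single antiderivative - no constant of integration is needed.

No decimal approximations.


Step 1. Decompose ∫((6*y**3 - 2*y**2 + 51*y - 45)/(y**4 - y**3 + 9*y**2 - 9*y)) dy by partial fractions, (6*y**3 - 2*y**2 + 51*y - 45)/(y**4 - y**3 + 9*y**2 - 9*y) = 3/(y**2 + 9) + 1/(y - 1) + 5/y: now ∫(5/y) dy + ∫(1/(y - 1)) dy + ∫(3/(y**2 + 9)) dy.
Step 2. Evaluate the standard form [assuming y > 0]: now 5*log(y) + ∫(1/(y - 1)) dy + ∫(3/(y**2 + 9)) dy.
Step 3. Evaluate the standard form [assuming y > 1]: now 5*log(y) + log(y - 1) + ∫(3/(y**2 + 9)) dy.
Step 4. Evaluate the standard form: now 5*log(y) + log(y - 1) + atan(y/3).
Answer: 5*log(y) + log(y - 1) + atan(y/3).


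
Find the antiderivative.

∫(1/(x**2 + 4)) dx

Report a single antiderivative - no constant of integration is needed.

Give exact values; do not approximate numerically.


Answer: atan(x/2)/2.


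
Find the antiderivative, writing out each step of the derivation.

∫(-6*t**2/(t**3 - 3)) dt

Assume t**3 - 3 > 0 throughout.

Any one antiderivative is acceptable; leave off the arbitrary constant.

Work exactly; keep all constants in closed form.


Step 1. Substitute u = t**3 - 3, turning ∫(-6*t**2/(t**3 - 3)) dt into ∫(-2/u) du: now ∫(-2/u) du.
Step 2. Evaluate the standard form [assuming u > 0]: now -2*log(u).
Step 3. Substitute back u = t**3 - 3: now -2*log(t**3 - 3).
Answer: -2*log(t**3 - 3).


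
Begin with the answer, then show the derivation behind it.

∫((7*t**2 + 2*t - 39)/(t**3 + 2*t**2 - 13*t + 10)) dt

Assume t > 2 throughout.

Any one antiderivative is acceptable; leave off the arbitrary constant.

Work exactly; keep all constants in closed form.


The answer is -log(t - 2) + 5*log(t - 1) + 3*log(t + 5).
Step 1. Decompose ∫((7*t**2 + 2*t - 39)/(t**3 + 2*t**2 - 13*t + 10)) dt by partial fractions, (7*t**2 + 2*t - 39)/(t**3 + 2*t**2 - 13*t + 10) = 3/(t + 5) + 5/(t - 1) - 1/(t - 2): now ∫(-1/(t - 2)) dt + ∫(5/(t - 1)) dt + ∫(3/(t + 5)) dt.
Step 2. Evaluate the standard form [assuming t > 2]: now -log(t - 2) + ∫(5/(t - 1)) dt + ∫(3/(t + 5)) dt.
Step 3. Evaluate the standard form [assuming t > 1]: now -log(t - 2) + 5*log(t - 1) + ∫(3/(t + 5)) dt.
Step 4. Evaluate the standard form [assuming t > -5]: now -log(t - 2) + 5*log(t - 1) + 3*log(t + 5).
Answer: -log(t - 2) + 5*log(t - 1) + 3*log(t + 5).


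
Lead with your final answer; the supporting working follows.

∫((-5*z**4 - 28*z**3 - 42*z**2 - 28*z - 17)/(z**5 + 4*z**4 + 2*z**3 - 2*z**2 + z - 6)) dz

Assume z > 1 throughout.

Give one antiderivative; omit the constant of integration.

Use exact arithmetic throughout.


The answer is -5*log(z - 1) - log(z + 2) + log(z + 3) - 2*atan(z).
Step 1. Decompose ∫((-5*z**4 - 28*z**3 - 42*z**2 - 28*z - 17)/(z**5 + 4*z**4 + 2*z**3 - 2*z**2 + z - 6)) dz by partial fractions, (-5*z**4 - 28*z**3 - 42*z**2 - 28*z - 17)/(z**5 + 4*z**4 + 2*z**3 - 2*z**2 + z - 6) = -2/(z**2 + 1) + 1/(z + 3) - 1/(z + 2) - 5/(z - 1): now ∫(-5/(z - 1)) dz + ∫(-1/(z + 2)) dz + ∫(1/(z + 3)) dz + ∫(-2/(z**2 + 1)) dz.
Step 2. Evaluate the standard form [assuming z > -3]: now log(z + 3) + ∫(-5/(z - 1)) dz + ∫(-1/(z + 2)) dz + ∫(-2/(z**2 + 1)) dz.
Step 3. Evaluate the standard form [assuming z > -2]: now -log(z + 2) + log(z + 3) + ∫(-5/(z - 1)) dz + ∫(-2/(z**2 + 1)) dz.
Step 4. Evaluate the standard form [assuming z > 1]: now -5*log(z - 1) - log(z + 2) + log(z + 3) + ∫(-2/(z**2 + 1)) dz.
Step 5. Evaluate the standard form: now -5*log(z - 1) - log(z + 2) + log(z + 3) - 2*atan(z).
Answer: -5*log(z - 1) - log(z + 2) + log(z + 3) - 2*atan(z).


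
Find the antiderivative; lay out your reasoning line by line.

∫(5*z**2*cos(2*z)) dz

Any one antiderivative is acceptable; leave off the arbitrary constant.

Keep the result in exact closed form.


Step 1. Integrate ∫(5*z**2*cos(2*z)) dz by parts with u = z**2, dv = (5*cos(2*z)) dz, so v = 5*sin(2*z)/2: now 5*z**2*sin(2*z)/2 + ∫(-5*z*sin(2*z)) dz.
Step 2. Integrate ∫(-5*z*sin(2*z)) dz by parts with u = z, dv = (-5*sin(2*z)) dz, so v = 5*cos(2*z)/2: now 5*z**2*sin(2*z)/2 + 5*z*cos(2*z)/2 + ∫(-5*cos(2*z)/2) dz.
Step 3. Evaluate the standard form: now 5*z**2*sin(2*z)/2 + 5*z*cos(2*z)/2 - 5*sin(2*z)/4.
Answer: 5*z**2*sin(2*z)/2 + 5*z*cos(2*z)/2 - 5*sin(2*z)/4.


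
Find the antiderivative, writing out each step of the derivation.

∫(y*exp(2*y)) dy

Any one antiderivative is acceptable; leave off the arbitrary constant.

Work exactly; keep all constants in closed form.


Step 1. Integrate ∫(y*exp(2*y)) dy by parts with u = y, dv = (exp(2*y)) dy, so v = exp(2*y)/2: now y*exp(2*y)/2 + ∫(-exp(2*y)/2) dy.
Step 2. Evaluate the standard form: now y*exp(2*y)/2 - exp(2*y)/4.
Answer: y*exp(2*y)/2 - exp(2*y)/4.


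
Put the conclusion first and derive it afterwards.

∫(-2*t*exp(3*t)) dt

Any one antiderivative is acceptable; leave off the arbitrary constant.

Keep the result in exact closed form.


The answer is -2*t*exp(3*t)/3 + 2*exp(3*t)/9.
Step 1. Integrate ∫(-2*t*exp(3*t)) dt by parts with u = t, dv = (-2*exp(3*t)) dt, so v = -2*exp(3*t)/3: now -2*t*exp(3*t)/3 + ∫(2*exp(3*t)/3) dt.
Step 2. Evaluate the standard form: now -2*t*exp(3*t)/3 + 2*exp(3*t)/9.
Answer: -2*t*exp(3*t)/3 + 2*exp(3*t)/9.


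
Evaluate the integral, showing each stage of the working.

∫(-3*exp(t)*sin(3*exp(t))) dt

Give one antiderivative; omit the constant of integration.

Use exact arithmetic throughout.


Step 1. Substitute u = exp(t), turning ∫(-3*exp(t)*sin(3*exp(t))) dt into ∫(-3*sin(3*u)) du: now ∫(-3*sin(3*u)) du.
Step 2. Evaluate the standard form: now cos(3*u).
Step 3. Substitute back u = exp(t): now cos(3*exp(t)).
Answer: cos(3*exp(t)).


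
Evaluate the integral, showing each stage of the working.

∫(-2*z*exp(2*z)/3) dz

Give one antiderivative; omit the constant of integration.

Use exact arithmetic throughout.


Step 1. Integrate ∫(-2*z*exp(2*z)/3) dz by parts with u = z, dv = (-2*exp(2*z)/3) dz, so v = -exp(2*z)/3: now -z*exp(2*z)/3 + ∫(exp(2*z)/3) dz.
Step 2. Evaluate the standard form: now -z*exp(2*z)/3 + exp(2*z)/6.
Answer: -z*exp(2*z)/3 + exp(2*z)/6.


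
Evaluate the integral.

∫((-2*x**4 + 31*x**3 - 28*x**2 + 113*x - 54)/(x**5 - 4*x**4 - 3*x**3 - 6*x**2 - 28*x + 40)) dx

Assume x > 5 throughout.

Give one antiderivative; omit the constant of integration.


Answer: 3*log(x - 5) - log(x - 1) - 4*log(x + 2) + atan(x/2)/2.


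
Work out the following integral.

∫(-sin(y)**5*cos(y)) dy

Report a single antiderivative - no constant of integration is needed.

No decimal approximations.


Answer: -sin(y)**6/6.


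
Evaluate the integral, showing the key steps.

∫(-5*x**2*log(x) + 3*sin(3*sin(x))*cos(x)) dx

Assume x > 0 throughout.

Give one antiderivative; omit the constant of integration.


Step 1. Rewrite: now ∫(-5*x**2*log(x)) dx + ∫(3*sin(3*sin(x))*cos(x)) dx.
Step 2. Integrate ∫(-5*x**2*log(x)) dx by parts with u = log(x), dv = (-5*x**2) dx, so v = -5*x**3/3 [assuming x > 0]: now -5*x**3*log(x)/3 + ∫(5*x**2/3) dx + ∫(3*sin(3*sin(x))*cos(x)) dx.
Step 3. Evaluate the standard form: now -5*x**3*log(x)/3 + 5*x**3/9 + ∫(3*sin(3*sin(x))*cos(x)) dx.
Step 4. Substitute u = sin(x), turning ∫(3*sin(3*sin(x))*cos(x)) dx into ∫(3*sin(3*u)) du: now -5*x**3*log(x)/3 + 5*x**3/9 + ∫(3*sin(3*u)) du.
Step 5. Evaluate the standard form: now -5*x**3*log(x)/3 + 5*x**3/9 - cos(3*u).
Step 6. Substitute back u = sin(x): now -5*x**3*log(x)/3 + 5*x**3/9 - cos(3*sin(x)).
Answer: -5*x**3*log(x)/3 + 5*x**3/9 - cos(3*sin(x)).


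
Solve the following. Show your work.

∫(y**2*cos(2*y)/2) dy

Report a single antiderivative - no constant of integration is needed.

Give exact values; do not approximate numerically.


Step 1. Integrate ∫(y**2*cos(2*y)/2) dy by parts with u = y**2, dv = (cos(2*y)/2) dy, so v = sin(2*y)/4: now y**2*sin(2*y)/4 + ∫(-y*sin(2*y)/2) dy.
Step 2. Integrate ∫(-y*sin(2*y)/2) dy by parts with u = y, dv = (-sin(2*y)/2) dy, so v = cos(2*y)/4: now y**2*sin(2*y)/4 + y*cos(2*y)/4 + ∫(-cos(2*y)/4) dy.
Step 3. Evaluate the standard form: now y**2*sin(2*y)/4 + y*cos(2*y)/4 - sin(2*y)/8.
Answer: y**2*sin(2*y)/4 + y*cos(2*y)/4 - sin(2*y)/8.


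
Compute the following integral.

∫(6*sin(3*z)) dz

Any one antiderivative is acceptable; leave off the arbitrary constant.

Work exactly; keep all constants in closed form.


Answer: -2*cos(3*z).


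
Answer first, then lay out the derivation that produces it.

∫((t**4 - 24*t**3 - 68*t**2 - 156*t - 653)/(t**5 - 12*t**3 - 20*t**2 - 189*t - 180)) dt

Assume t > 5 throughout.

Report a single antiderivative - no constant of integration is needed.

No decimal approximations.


The answer is -3*log(t - 5) + 3*log(t + 1) + log(t + 4) - 2*atan(t/3)/3.
Step 1. Decompose ∫((t**4 - 24*t**3 - 68*t**2 - 156*t - 653)/(t**5 - 12*t**3 - 20*t**2 - 189*t - 180)) dt by partial fractions, (t**4 - 24*t**3 - 68*t**2 - 156*t - 653)/(t**5 - 12*t**3 - 20*t**2 - 189*t - 180) = -2/(t**2 + 9) + 1/(t + 4) + 3/(t + 1) - 3/(t - 5): now ∫(-3/(t - 5)) dt + ∫(3/(t + 1)) dt + ∫(1/(t + 4)) dt + ∫(-2/(t**2 + 9)) dt.
Step 2. Evaluate the standard form [assuming t > 5]: now -3*log(t - 5) + ∫(3/(t + 1)) dt + ∫(1/(t + 4)) dt + ∫(-2/(t**2 + 9)) dt.
Step 3. Evaluate the standard form [assuming t > -4]: now -3*log(t - 5) + log(t + 4) + ∫(3/(t + 1)) dt + ∫(-2/(t**2 + 9)) dt.
Step 4. Evaluate the standard form [assuming t > -1]: now -3*log(t - 5) + 3*log(t + 1) + log(t + 4) + ∫(-2/(t**2 + 9)) dt.
Step 5. Evaluate the standard form: now -3*log(t - 5) + 3*log(t + 1) + log(t + 4) - 2*atan(t/3)/3.
Answer: -3*log(t - 5) + 3*log(t + 1) + log(t + 4) - 2*atan(t/3)/3.


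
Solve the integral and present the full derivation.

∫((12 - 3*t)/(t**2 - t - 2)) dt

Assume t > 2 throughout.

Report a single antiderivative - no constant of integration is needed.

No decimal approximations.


Step 1. Decompose ∫((12 - 3*t)/(t**2 - t - 2)) dt by partial fractions, (12 - 3*t)/(t**2 - t - 2) = -5/(t + 1) + 2/(t - 2): now ∫(2/(t - 2)) dt + ∫(-5/(t + 1)) dt.
Step 2. Evaluate the standard form [assuming t > -1]: now -5*log(t + 1) + ∫(2/(t - 2)) dt.
Step 3. Evaluate the standard form [assuming t > 2]: now 2*log(t - 2) - 5*log(t + 1).
Answer: 2*log(t - 2) - 5*log(t + 1).


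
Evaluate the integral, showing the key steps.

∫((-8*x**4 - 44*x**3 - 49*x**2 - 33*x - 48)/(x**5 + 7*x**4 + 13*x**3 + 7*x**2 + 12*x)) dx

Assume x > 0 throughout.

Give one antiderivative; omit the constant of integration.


Step 1. Decompose ∫((-8*x**4 - 44*x**3 - 49*x**2 - 33*x - 48)/(x**5 + 7*x**4 + 13*x**3 + 7*x**2 + 12*x)) dx by partial fractions, (-8*x**4 - 44*x**3 - 49*x**2 - 33*x - 48)/(x**5 + 7*x**4 + 13*x**3 + 7*x**2 + 12*x) = 1/(x**2 + 1) + 1/(x + 4) - 5/(x + 3) - 4/x: now ∫(-4/x) dx + ∫(-5/(x + 3)) dx + ∫(1/(x + 4)) dx + ∫(1/(x**2 + 1)) dx.
Step 2. Evaluate the standard form [assuming x > -3]: now -5*log(x + 3) + ∫(-4/x) dx + ∫(1/(x + 4)) dx + ∫(1/(x**2 + 1)) dx.
Step 3. Evaluate the standard form [assuming x > -4]: now -5*log(x + 3) + log(x + 4) + ∫(-4/x) dx + ∫(1/(x**2 + 1)) dx.
Step 4. Evaluate the standard form [assuming x > 0]: now -4*log(x) - 5*log(x + 3) + log(x + 4) + ∫(1/(x**2 + 1)) dx.
Step 5. Evaluate the standard form: now -4*log(x) - 5*log(x + 3) + log(x + 4) + atan(x).
Answer: -4*log(x) - 5*log(x + 3) + log(x + 4) + atan(x).


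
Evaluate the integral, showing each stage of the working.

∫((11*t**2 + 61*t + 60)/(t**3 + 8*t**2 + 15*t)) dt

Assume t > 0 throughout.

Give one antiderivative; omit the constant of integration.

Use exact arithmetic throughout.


Step 1. Decompose ∫((11*t**2 + 61*t + 60)/(t**3 + 8*t**2 + 15*t)) dt by partial fractions, (11*t**2 + 61*t + 60)/(t**3 + 8*t**2 + 15*t) = 3/(t + 5) + 4/(t + 3) + 4/t: now ∫(4/t) dt + ∫(4/(t + 3)) dt + ∫(3/(t + 5)) dt.
Step 2. Evaluate the standard form [assuming t > 0]: now 4*log(t) + ∫(4/(t + 3)) dt + ∫(3/(t + 5)) dt.
Step 3. Evaluate the standard form [assuming t > -3]: now 4*log(t) + 4*log(t + 3) + ∫(3/(t + 5)) dt.
Step 4. Evaluate the standard form [assuming t > -5]: now 4*log(t) + 4*log(t + 3) + 3*log(t + 5).
Answer: 4*log(t) + 4*log(t + 3) + 3*log(t + 5).


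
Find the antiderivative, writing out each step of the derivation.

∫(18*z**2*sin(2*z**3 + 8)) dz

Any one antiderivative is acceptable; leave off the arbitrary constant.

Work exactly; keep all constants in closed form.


Step 1. Substitute u = z**3 + 4, turning ∫(18*z**2*sin(2*z**3 + 8)) dz into ∫(6*sin(2*u)) du: now ∫(6*sin(2*u)) du.
Step 2. Evaluate the standard form: now -3*cos(2*u).
Step 3. Substitute back u = z**3 + 4: now -3*cos(2*z**3 + 8).
Answer: -3*cos(2*z**3 + 8).


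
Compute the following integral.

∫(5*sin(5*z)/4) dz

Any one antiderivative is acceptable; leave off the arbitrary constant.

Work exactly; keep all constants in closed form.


Answer: -cos(5*z)/4.


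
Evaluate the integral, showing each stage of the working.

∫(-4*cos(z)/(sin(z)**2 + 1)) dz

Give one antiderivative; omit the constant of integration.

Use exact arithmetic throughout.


Step 1. Substitute u = sin(z), turning ∫(-4*cos(z)/(sin(z)**2 + 1)) dz into ∫(-4/(u**2 + 1)) du: now ∫(-4/(u**2 + 1)) du.
Step 2. Evaluate the standard form: now -4*atan(u).
Step 3. Substitute back u = sin(z): now -4*atan(sin(z)).
Answer: -4*atan(sin(z)).


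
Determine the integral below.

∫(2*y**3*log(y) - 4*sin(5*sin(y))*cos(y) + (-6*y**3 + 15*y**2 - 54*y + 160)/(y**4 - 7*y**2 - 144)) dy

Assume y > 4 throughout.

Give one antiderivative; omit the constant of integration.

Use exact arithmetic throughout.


Answer: y**4*log(y)/2 - y**4/8 - log(y - 4) - 5*log(y + 4) + 4*cos(5*sin(y))/5 - atan(y/3)/3.


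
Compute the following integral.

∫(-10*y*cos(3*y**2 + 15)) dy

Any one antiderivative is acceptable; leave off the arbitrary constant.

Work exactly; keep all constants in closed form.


Answer: -5*sin(3*y**2 + 15)/3.


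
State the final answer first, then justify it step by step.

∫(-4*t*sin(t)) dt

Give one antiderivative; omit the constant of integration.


The answer is 4*t*cos(t) - 4*sin(t).
Step 1. Integrate ∫(-4*t*sin(t)) dt by parts with u = t, dv = (-4*sin(t)) dt, so v = 4*cos(t): now 4*t*cos(t) + ∫(-4*cos(t)) dt.
Step 2. Evaluate the standard form: now 4*t*cos(t) - 4*sin(t).
Answer: 4*t*cos(t) - 4*sin(t).


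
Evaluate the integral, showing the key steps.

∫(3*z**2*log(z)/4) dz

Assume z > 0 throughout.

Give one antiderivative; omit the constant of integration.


Step 1. Integrate ∫(3*z**2*log(z)/4) dz by parts with u = log(z), dv = (3*z**2/4) dz, so v = z**3/4 [assuming z > 0]: now z**3*log(z)/4 + ∫(-z**2/4) dz.
Step 2. Evaluate the standard form: now z**3*log(z)/4 - z**3/12.
Answer: z**3*log(z)/4 - z**3/12.


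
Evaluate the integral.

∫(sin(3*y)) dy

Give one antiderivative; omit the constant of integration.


Answer: -cos(3*y)/3.


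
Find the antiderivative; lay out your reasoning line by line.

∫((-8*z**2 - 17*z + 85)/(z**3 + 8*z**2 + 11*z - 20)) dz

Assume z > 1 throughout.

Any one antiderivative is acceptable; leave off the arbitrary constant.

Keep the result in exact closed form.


Step 1. Decompose ∫((-8*z**2 - 17*z + 85)/(z**3 + 8*z**2 + 11*z - 20)) dz by partial fractions, (-8*z**2 - 17*z + 85)/(z**3 + 8*z**2 + 11*z - 20) = -5/(z + 5) - 5/(z + 4) + 2/(z - 1): now ∫(2/(z - 1)) dz + ∫(-5/(z + 4)) dz + ∫(-5/(z + 5)) dz.
Step 2. Evaluate the standard form [assuming z > 1]: now 2*log(z - 1) + ∫(-5/(z + 4)) dz + ∫(-5/(z + 5)) dz.
Step 3. Evaluate the standard form [assuming z > -5]: now 2*log(z - 1) - 5*log(z + 5) + ∫(-5/(z + 4)) dz.
Step 4. Evaluate the standard form [assuming z > -4]: now 2*log(z - 1) - 5*log(z + 4) - 5*log(z + 5).
Answer: 2*log(z - 1) - 5*log(z + 4) - 5*log(z + 5).


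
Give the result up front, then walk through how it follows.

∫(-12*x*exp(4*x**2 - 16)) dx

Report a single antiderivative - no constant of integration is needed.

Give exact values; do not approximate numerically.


The answer is -3*exp(4*x**2 - 16)/2.
Step 1. Substitute u = x**2 - 4, turning ∫(-12*x*exp(4*x**2 - 16)) dx into ∫(-6*exp(4*u)) du: now ∫(-6*exp(4*u)) du.
Step 2. Evaluate the standard form: now -3*exp(4*u)/2.
Step 3. Substitute back u = x**2 - 4: now -3*exp(4*x**2 - 16)/2.
Answer: -3*exp(4*x**2 - 16)/2.


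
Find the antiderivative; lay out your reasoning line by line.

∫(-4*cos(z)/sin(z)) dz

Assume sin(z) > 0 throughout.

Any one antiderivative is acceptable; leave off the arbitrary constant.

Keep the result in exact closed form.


Step 1. Substitute u = sin(z), turning ∫(-4*cos(z)/sin(z)) dz into ∫(-4/u) du: now ∫(-4/u) du.
Step 2. Evaluate the standard form [assuming u > 0]: now -4*log(u).
Step 3. Substitute back u = sin(z): now -4*log(sin(z)).
Answer: -4*log(sin(z)).


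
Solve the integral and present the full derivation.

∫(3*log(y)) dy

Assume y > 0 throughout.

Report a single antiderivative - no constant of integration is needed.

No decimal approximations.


Step 1. Integrate ∫(3*log(y)) dy by parts with u = log(y), dv = (3) dy, so v = 3*y [assuming y > 0]: now 3*y*log(y) + ∫(-3) dy.
Step 2. Evaluate the standard form: now 3*y*log(y) - 3*y.
Answer: 3*y*log(y) - 3*y.


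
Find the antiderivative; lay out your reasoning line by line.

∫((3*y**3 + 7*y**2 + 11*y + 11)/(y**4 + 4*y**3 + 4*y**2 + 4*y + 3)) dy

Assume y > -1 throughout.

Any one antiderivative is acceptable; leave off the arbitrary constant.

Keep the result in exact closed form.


Step 1. Decompose ∫((3*y**3 + 7*y**2 + 11*y + 11)/(y**4 + 4*y**3 + 4*y**2 + 4*y + 3)) dy by partial fractions, (3*y**3 + 7*y**2 + 11*y + 11)/(y**4 + 4*y**3 + 4*y**2 + 4*y + 3) = 2/(y**2 + 1) + 2/(y + 3) + 1/(y + 1): now ∫(1/(y + 1)) dy + ∫(2/(y + 3)) dy + ∫(2/(y**2 + 1)) dy.
Step 2. Evaluate the standard form [assuming y > -3]: now 2*log(y + 3) + ∫(1/(y + 1)) dy + ∫(2/(y**2 + 1)) dy.
Step 3. Evaluate the standard form [assuming y > -1]: now log(y + 1) + 2*log(y + 3) + ∫(2/(y**2 + 1)) dy.
Step 4. Evaluate the standard form: now log(y + 1) + 2*log(y + 3) + 2*atan(y).
Answer: log(y + 1) + 2*log(y + 3) + 2*atan(y).


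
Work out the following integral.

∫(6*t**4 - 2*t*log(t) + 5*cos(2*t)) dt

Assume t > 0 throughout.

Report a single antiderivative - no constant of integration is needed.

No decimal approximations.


Answer: 6*t**5/5 - t**2*log(t) + t**2/2 + 5*sin(2*t)/2.


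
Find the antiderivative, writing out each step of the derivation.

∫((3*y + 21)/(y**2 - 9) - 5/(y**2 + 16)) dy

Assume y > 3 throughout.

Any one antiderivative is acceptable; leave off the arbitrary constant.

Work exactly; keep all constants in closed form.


Step 1. Rewrite: now ∫((3*y + 21)/(y**2 - 9)) dy + ∫(-5/(y**2 + 16)) dy.
Step 2. Decompose ∫((3*y + 21)/(y**2 - 9)) dy by partial fractions, (3*y + 21)/(y**2 - 9) = -2/(y + 3) + 5/(y - 3): now ∫(5/(y - 3)) dy + ∫(-2/(y + 3)) dy + ∫(-5/(y**2 + 16)) dy.
Step 3. Evaluate the standard form [assuming y > -3]: now -2*log(y + 3) + ∫(5/(y - 3)) dy + ∫(-5/(y**2 + 16)) dy.
Step 4. Evaluate the standard form [assuming y > 3]: now 5*log(y - 3) - 2*log(y + 3) + ∫(-5/(y**2 + 16)) dy.
Step 5. Evaluate the standard form: now 5*log(y - 3) - 2*log(y + 3) - 5*atan(y/4)/4.
Answer: 5*log(y - 3) - 2*log(y + 3) - 5*atan(y/4)/4.


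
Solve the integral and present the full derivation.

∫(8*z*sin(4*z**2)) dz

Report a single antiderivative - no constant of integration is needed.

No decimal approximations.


Step 1. Substitute u = z**2, turning ∫(8*z*sin(4*z**2)) dz into ∫(4*sin(4*u)) du: now ∫(4*sin(4*u)) du.
Step 2. Evaluate the standard form: now -cos(4*u).
Step 3. Substitute back u = z**2: now -cos(4*z**2).
Answer: -cos(4*z**2).


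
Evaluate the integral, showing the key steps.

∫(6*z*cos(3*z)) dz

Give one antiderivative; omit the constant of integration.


Step 1. Integrate ∫(6*z*cos(3*z)) dz by parts with u = z, dv = (6*cos(3*z)) dz, so v = 2*sin(3*z): now 2*z*sin(3*z) + ∫(-2*sin(3*z)) dz.
Step 2. Evaluate the standard form: now 2*z*sin(3*z) + 2*cos(3*z)/3.
Answer: 2*z*sin(3*z) + 2*cos(3*z)/3.


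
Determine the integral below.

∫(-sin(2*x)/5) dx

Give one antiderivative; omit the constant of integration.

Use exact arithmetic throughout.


Answer: cos(2*x)/10.


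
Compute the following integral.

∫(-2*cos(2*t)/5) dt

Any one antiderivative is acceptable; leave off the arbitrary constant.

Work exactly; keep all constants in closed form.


Answer: -sin(2*t)/5.


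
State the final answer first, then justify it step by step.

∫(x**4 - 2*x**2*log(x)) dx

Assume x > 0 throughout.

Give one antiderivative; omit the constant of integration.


The answer is x**5/5 - 2*x**3*log(x)/3 + 2*x**3/9.
Step 1. Rewrite: now ∫(x**4) dx + ∫(-2*x**2*log(x)) dx.
Step 2. Evaluate the standard form: now x**5/5 + ∫(-2*x**2*log(x)) dx.
Step 3. Integrate ∫(-2*x**2*log(x)) dx by parts with u = log(x), dv = (-2*x**2) dx, so v = -2*x**3/3 [assuming x > 0]: now x**5/5 - 2*x**3*log(x)/3 + ∫(2*x**2/3) dx.
Step 4. Evaluate the standard form: now x**5/5 - 2*x**3*log(x)/3 + 2*x**3/9.
Answer: x**5/5 - 2*x**3*log(x)/3 + 2*x**3/9.


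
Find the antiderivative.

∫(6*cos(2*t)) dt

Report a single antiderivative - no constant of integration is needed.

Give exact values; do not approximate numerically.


Answer: 3*sin(2*t).


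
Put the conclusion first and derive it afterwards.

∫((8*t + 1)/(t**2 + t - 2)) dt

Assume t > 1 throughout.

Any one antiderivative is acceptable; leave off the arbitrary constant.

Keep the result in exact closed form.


The answer is 3*log(t - 1) + 5*log(t + 2).
Step 1. Decompose ∫((8*t + 1)/(t**2 + t - 2)) dt by partial fractions, (8*t + 1)/(t**2 + t - 2) = 5/(t + 2) + 3/(t - 1): now ∫(3/(t - 1)) dt + ∫(5/(t + 2)) dt.
Step 2. Evaluate the standard form [assuming t > -2]: now 5*log(t + 2) + ∫(3/(t - 1)) dt.
Step 3. Evaluate the standard form [assuming t > 1]: now 3*log(t - 1) + 5*log(t + 2).
Answer: 3*log(t - 1) + 5*log(t + 2).


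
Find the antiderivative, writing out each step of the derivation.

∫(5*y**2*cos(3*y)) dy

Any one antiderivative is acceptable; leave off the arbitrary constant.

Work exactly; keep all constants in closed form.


Step 1. Integrate ∫(5*y**2*cos(3*y)) dy by parts with u = y**2, dv = (5*cos(3*y)) dy, so v = 5*sin(3*y)/3: now 5*y**2*sin(3*y)/3 + ∫(-10*y*sin(3*y)/3) dy.
Step 2. Integrate ∫(-10*y*sin(3*y)/3) dy by parts with u = y, dv = (-10*sin(3*y)/3) dy, so v = 10*cos(3*y)/9: now 5*y**2*sin(3*y)/3 + 10*y*cos(3*y)/9 + ∫(-10*cos(3*y)/9) dy.
Step 3. Evaluate the standard form: now 5*y**2*sin(3*y)/3 + 10*y*cos(3*y)/9 - 10*sin(3*y)/27.
Answer: 5*y**2*sin(3*y)/3 + 10*y*cos(3*y)/9 - 10*sin(3*y)/27.


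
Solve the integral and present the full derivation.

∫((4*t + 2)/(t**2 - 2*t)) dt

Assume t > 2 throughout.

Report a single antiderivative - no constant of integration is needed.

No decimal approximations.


Step 1. Decompose ∫((4*t + 2)/(t**2 - 2*t)) dt by partial fractions, (4*t + 2)/(t**2 - 2*t) = 5/(t - 2) - 1/t: now ∫(-1/t) dt + ∫(5/(t - 2)) dt.
Step 2. Evaluate the standard form [assuming t > 0]: now -log(t) + ∫(5/(t - 2)) dt.
Step 3. Evaluate the standard form [assuming t > 2]: now -log(t) + 5*log(t - 2).
Answer: -log(t) + 5*log(t - 2).


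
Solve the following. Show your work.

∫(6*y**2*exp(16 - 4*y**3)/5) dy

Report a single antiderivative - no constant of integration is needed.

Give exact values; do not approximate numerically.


Step 1. Substitute u = y**3 - 4, turning ∫(6*y**2*exp(16 - 4*y**3)/5) dy into ∫(2*exp(-4*u)/5) du: now ∫(2*exp(-4*u)/5) du.
Step 2. Evaluate the standard form: now -exp(-4*u)/10.
Step 3. Substitute back u = y**3 - 4: now -exp(16 - 4*y**3)/10.
Answer: -exp(16 - 4*y**3)/10.


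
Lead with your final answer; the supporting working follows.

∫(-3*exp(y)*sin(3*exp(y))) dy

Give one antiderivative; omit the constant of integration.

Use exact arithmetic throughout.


The answer is cos(3*exp(y)).
Step 1. Substitute u = exp(y), turning ∫(-3*exp(y)*sin(3*exp(y))) dy into ∫(-3*sin(3*u)) du: now ∫(-3*sin(3*u)) du.
Step 2. Evaluate the standard form: now cos(3*u).
Step 3. Substitute back u = exp(y): now cos(3*exp(y)).
Answer: cos(3*exp(y)).


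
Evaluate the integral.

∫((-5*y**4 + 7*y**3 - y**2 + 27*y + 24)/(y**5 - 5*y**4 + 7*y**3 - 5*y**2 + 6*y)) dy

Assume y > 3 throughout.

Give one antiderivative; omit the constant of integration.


Answer: 4*log(y) - 4*log(y - 3) - 5*log(y - 2) + 4*atan(y).


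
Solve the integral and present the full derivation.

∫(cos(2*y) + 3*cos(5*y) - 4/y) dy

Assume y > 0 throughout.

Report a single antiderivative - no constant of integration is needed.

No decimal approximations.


Step 1. Rewrite: now ∫(-4/y) dy + ∫(cos(2*y)) dy + ∫(3*cos(5*y)) dy.
Step 2. Evaluate the standard form [assuming y > 0]: now -4*log(y) + ∫(cos(2*y)) dy + ∫(3*cos(5*y)) dy.
Step 3. Evaluate the standard form: now -4*log(y) + 3*sin(5*y)/5 + ∫(cos(2*y)) dy.
Step 4. Evaluate the standard form: now -4*log(y) + sin(2*y)/2 + 3*sin(5*y)/5.
Answer: -4*log(y) + sin(2*y)/2 + 3*sin(5*y)/5.


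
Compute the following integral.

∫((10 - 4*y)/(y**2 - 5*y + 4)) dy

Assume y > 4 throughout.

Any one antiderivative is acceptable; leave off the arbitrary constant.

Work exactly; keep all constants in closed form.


Answer: -2*log(y - 4) - 2*log(y - 1).


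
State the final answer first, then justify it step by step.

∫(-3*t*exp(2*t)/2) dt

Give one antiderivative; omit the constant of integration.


The answer is -3*t*exp(2*t)/4 + 3*exp(2*t)/8.
Step 1. Integrate ∫(-3*t*exp(2*t)/2) dt by parts with u = t, dv = (-3*exp(2*t)/2) dt, so v = -3*exp(2*t)/4: now -3*t*exp(2*t)/4 + ∫(3*exp(2*t)/4) dt.
Step 2. Evaluate the standard form: now -3*t*exp(2*t)/4 + 3*exp(2*t)/8.
Answer: -3*t*exp(2*t)/4 + 3*exp(2*t)/8.


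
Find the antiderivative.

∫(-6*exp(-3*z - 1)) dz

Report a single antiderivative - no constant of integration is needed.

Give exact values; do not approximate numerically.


Answer: 2*exp(-3*z - 1).


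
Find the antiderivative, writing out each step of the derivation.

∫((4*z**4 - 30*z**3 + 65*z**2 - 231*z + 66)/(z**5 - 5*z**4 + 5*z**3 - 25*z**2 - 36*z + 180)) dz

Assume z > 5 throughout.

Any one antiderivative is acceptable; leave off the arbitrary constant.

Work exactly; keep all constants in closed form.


Step 1. Decompose ∫((4*z**4 - 30*z**3 + 65*z**2 - 231*z + 66)/(z**5 - 5*z**4 + 5*z**3 - 25*z**2 - 36*z + 180)) dz by partial fractions, (4*z**4 - 30*z**3 + 65*z**2 - 231*z + 66)/(z**5 - 5*z**4 + 5*z**3 - 25*z**2 - 36*z + 180) = -3/(z**2 + 9) + 3/(z + 2) + 2/(z - 2) - 1/(z - 5): now ∫(-1/(z - 5)) dz + ∫(2/(z - 2)) dz + ∫(3/(z + 2)) dz + ∫(-3/(z**2 + 9)) dz.
Step 2. Evaluate the standard form [assuming z > -2]: now 3*log(z + 2) + ∫(-1/(z - 5)) dz + ∫(2/(z - 2)) dz + ∫(-3/(z**2 + 9)) dz.
Step 3. Evaluate the standard form [assuming z > 5]: now -log(z - 5) + 3*log(z + 2) + ∫(2/(z - 2)) dz + ∫(-3/(z**2 + 9)) dz.
Step 4. Evaluate the standard form [assuming z > 2]: now -log(z - 5) + 2*log(z - 2) + 3*log(z + 2) + ∫(-3/(z**2 + 9)) dz.
Step 5. Evaluate the standard form: now -log(z - 5) + 2*log(z - 2) + 3*log(z + 2) - atan(z/3).
Answer: -log(z - 5) + 2*log(z - 2) + 3*log(z + 2) - atan(z/3).


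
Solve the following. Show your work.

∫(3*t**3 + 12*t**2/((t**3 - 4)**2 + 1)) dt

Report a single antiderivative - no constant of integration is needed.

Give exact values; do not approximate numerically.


Step 1. Rewrite: now ∫(3*t**3) dt + ∫(12*t**2/((t**3 - 4)**2 + 1)) dt.
Step 2. Substitute u = t**3 - 4, turning ∫(12*t**2/((t**3 - 4)**2 + 1)) dt into ∫(4/(u**2 + 1)) du: now ∫(3*t**3) dt + ∫(4/(u**2 + 1)) du.
Step 3. Evaluate the standard form: now 4*atan(u) + ∫(3*t**3) dt.
Step 4. Substitute back u = t**3 - 4: now 4*atan(t**3 - 4) + ∫(3*t**3) dt.
Step 5. Evaluate the standard form: now 3*t**4/4 + 4*atan(t**3 - 4).
Answer: 3*t**4/4 + 4*atan(t**3 - 4).


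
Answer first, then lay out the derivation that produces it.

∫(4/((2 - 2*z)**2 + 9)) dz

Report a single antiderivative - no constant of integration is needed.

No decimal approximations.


The answer is 2*atan(2*z/3 - 2/3)/3.
Step 1. Substitute u = 2 - 2*z, turning ∫(4/((2 - 2*z)**2 + 9)) dz into ∫(-2/(u**2 + 9)) du: now ∫(-2/(u**2 + 9)) du.
Step 2. Evaluate the standard form: now -2*atan(u/3)/3.
Step 3. Substitute back u = 2 - 2*z: now 2*atan(2*z/3 - 2/3)/3.
Answer: 2*atan(2*z/3 - 2/3)/3.


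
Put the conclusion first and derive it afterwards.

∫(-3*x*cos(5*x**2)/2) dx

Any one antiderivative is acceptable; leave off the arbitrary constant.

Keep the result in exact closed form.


The answer is -3*sin(5*x**2)/20.
Step 1. Substitute u = x**2, turning ∫(-3*x*cos(5*x**2)/2) dx into ∫(-3*cos(5*u)/4) du: now ∫(-3*cos(5*u)/4) du.
Step 2. Evaluate the standard form: now -3*sin(5*u)/20.
Step 3. Substitute back u = x**2: now -3*sin(5*x**2)/20.
Answer: -3*sin(5*x**2)/20.


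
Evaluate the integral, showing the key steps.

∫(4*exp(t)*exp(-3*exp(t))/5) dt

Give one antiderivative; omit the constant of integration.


Step 1. Substitute u = exp(t), turning ∫(4*exp(t)*exp(-3*exp(t))/5) dt into ∫(4*exp(-3*u)/5) du: now ∫(4*exp(-3*u)/5) du.
Step 2. Evaluate the standard form: now -4*exp(-3*u)/15.
Step 3. Substitute back u = exp(t): now -4*exp(-3*exp(t))/15.
Answer: -4*exp(-3*exp(t))/15.


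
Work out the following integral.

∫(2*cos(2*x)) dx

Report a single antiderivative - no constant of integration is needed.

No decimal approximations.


Answer: sin(2*x).


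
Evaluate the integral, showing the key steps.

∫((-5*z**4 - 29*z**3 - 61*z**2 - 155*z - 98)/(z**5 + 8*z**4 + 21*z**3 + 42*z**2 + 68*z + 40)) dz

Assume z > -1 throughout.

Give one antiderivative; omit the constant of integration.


Step 1. Decompose ∫((-5*z**4 - 29*z**3 - 61*z**2 - 155*z - 98)/(z**5 + 8*z**4 + 21*z**3 + 42*z**2 + 68*z + 40)) dz by partial fractions, (-5*z**4 - 29*z**3 - 61*z**2 - 155*z - 98)/(z**5 + 8*z**4 + 21*z**3 + 42*z**2 + 68*z + 40) = -3/(z**2 + 4) - 1/(z + 5) - 5/(z + 2) + 1/(z + 1): now ∫(1/(z + 1)) dz + ∫(-5/(z + 2)) dz + ∫(-1/(z + 5)) dz + ∫(-3/(z**2 + 4)) dz.
Step 2. Evaluate the standard form [assuming z > -2]: now -5*log(z + 2) + ∫(1/(z + 1)) dz + ∫(-1/(z + 5)) dz + ∫(-3/(z**2 + 4)) dz.
Step 3. Evaluate the standard form [assuming z > -5]: now -5*log(z + 2) - log(z + 5) + ∫(1/(z + 1)) dz + ∫(-3/(z**2 + 4)) dz.
Step 4. Evaluate the standard form [assuming z > -1]: now log(z + 1) - 5*log(z + 2) - log(z + 5) + ∫(-3/(z**2 + 4)) dz.
Step 5. Evaluate the standard form: now log(z + 1) - 5*log(z + 2) - log(z + 5) - 3*atan(z/2)/2.
Answer: log(z + 1) - 5*log(z + 2) - log(z + 5) - 3*atan(z/2)/2.


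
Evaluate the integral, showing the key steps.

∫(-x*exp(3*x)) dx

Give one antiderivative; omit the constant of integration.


Step 1. Integrate ∫(-x*exp(3*x)) dx by parts with u = x, dv = (-exp(3*x)) dx, so v = -exp(3*x)/3: now -x*exp(3*x)/3 + ∫(exp(3*x)/3) dx.
Step 2. Evaluate the standard form: now -x*exp(3*x)/3 + exp(3*x)/9.
Answer: -x*exp(3*x)/3 + exp(3*x)/9.


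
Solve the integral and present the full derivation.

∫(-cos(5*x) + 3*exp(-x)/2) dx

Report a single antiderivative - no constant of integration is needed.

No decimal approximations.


Step 1. Rewrite: now ∫(3*exp(-x)/2) dx + ∫(-cos(5*x)) dx.
Step 2. Evaluate the standard form: now -sin(5*x)/5 + ∫(3*exp(-x)/2) dx.
Step 3. Evaluate the standard form: now -sin(5*x)/5 - 3*exp(-x)/2.
Answer: -sin(5*x)/5 - 3*exp(-x)/2.


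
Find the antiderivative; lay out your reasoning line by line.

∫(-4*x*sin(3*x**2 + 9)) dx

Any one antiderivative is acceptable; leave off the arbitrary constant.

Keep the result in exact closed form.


Step 1. Substitute u = x**2 + 3, turning ∫(-4*x*sin(3*x**2 + 9)) dx into ∫(-2*sin(3*u)) du: now ∫(-2*sin(3*u)) du.
Step 2. Evaluate the standard form: now 2*cos(3*u)/3.
Step 3. Substitute back u = x**2 + 3: now 2*cos(3*x**2 + 9)/3.
Answer: 2*cos(3*x**2 + 9)/3.


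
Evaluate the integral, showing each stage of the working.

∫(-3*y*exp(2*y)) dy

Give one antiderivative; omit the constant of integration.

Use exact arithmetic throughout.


Step 1. Integrate ∫(-3*y*exp(2*y)) dy by parts with u = y, dv = (-3*exp(2*y)) dy, so v = -3*exp(2*y)/2: now -3*y*exp(2*y)/2 + ∫(3*exp(2*y)/2) dy.
Step 2. Evaluate the standard form: now -3*y*exp(2*y)/2 + 3*exp(2*y)/4.
Answer: -3*y*exp(2*y)/2 + 3*exp(2*y)/4.


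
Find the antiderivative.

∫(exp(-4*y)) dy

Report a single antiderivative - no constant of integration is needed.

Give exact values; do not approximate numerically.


Answer: -exp(-4*y)/4.


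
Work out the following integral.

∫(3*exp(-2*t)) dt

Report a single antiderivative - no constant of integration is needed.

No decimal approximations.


Answer: -3*exp(-2*t)/2.


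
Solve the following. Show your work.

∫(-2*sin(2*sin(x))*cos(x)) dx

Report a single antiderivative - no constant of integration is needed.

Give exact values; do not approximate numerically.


Step 1. Substitute u = sin(x), turning ∫(-2*sin(2*sin(x))*cos(x)) dx into ∫(-2*sin(2*u)) du: now ∫(-2*sin(2*u)) du.
Step 2. Evaluate the standard form: now cos(2*u).
Step 3. Substitute back u = sin(x): now cos(2*sin(x)).
Answer: cos(2*sin(x)).


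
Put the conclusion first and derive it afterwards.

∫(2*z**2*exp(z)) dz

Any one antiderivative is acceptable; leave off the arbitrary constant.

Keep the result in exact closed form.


The answer is 2*z**2*exp(z) - 4*z*exp(z) + 4*exp(z).
Step 1. Integrate ∫(2*z**2*exp(z)) dz by parts with u = z**2, dv = (2*exp(z)) dz, so v = 2*exp(z): now 2*z**2*exp(z) + ∫(-4*z*exp(z)) dz.
Step 2. Integrate ∫(-4*z*exp(z)) dz by parts with u = z, dv = (-4*exp(z)) dz, so v = -4*exp(z): now 2*z**2*exp(z) - 4*z*exp(z) + ∫(4*exp(z)) dz.
Step 3. Evaluate the standard form: now 2*z**2*exp(z) - 4*z*exp(z) + 4*exp(z).
Answer: 2*z**2*exp(z) - 4*z*exp(z) + 4*exp(z).


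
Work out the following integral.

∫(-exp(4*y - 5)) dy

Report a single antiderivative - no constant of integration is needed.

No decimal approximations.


Answer: -exp(4*y - 5)/4.


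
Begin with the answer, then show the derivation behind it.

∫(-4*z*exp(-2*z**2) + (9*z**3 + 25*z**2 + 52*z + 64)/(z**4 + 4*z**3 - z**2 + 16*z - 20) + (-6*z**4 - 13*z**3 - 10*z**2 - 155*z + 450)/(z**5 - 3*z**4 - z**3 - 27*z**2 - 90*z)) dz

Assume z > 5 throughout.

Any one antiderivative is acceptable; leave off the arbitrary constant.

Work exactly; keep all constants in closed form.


The answer is -5*log(z) - 5*log(z - 5) + 5*log(z - 1) + 4*log(z + 2) + 4*log(z + 5) + 2*atan(z/3)/3 + 2*atan(z/2) + exp(-2*z**2).
Step 1. Rewrite: now ∫(-4*z*exp(-2*z**2)) dz + ∫((9*z**3 + 25*z**2 + 52*z + 64)/(z**4 + 4*z**3 - z**2 + 16*z - 20)) dz + ∫((-6*z**4 - 13*z**3 - 10*z**2 - 155*z + 450)/(z**5 - 3*z**4 - z**3 - 27*z**2 - 90*z)) dz.
Step 2. Decompose ∫((-6*z**4 - 13*z**3 - 10*z**2 - 155*z + 450)/(z**5 - 3*z**4 - z**3 - 27*z**2 - 90*z)) dz by partial fractions, (-6*z**4 - 13*z**3 - 10*z**2 - 155*z + 450)/(z**5 - 3*z**4 - z**3 - 27*z**2 - 90*z) = 2/(z**2 + 9) + 4/(z + 2) - 5/(z - 5) - 5/z: now ∫(-5/z) dz + ∫(-4*z*exp(-2*z**2)) dz + ∫((9*z**3 + 25*z**2 + 52*z + 64)/(z**4 + 4*z**3 - z**2 + 16*z - 20)) dz + ∫(-5/(z - 5)) dz + ∫(4/(z + 2)) dz + ∫(2/(z**2 + 9)) dz.
Step 3. Evaluate the standard form [assuming z > 5]: now -5*log(z - 5) + ∫(-5/z) dz + ∫(-4*z*exp(-2*z**2)) dz + ∫((9*z**3 + 25*z**2 + 52*z + 64)/(z**4 + 4*z**3 - z**2 + 16*z - 20)) dz + ∫(4/(z + 2)) dz + ∫(2/(z**2 + 9)) dz.
Step 4. Evaluate the standard form [assuming z > 0]: now -5*log(z) - 5*log(z - 5) + ∫(-4*z*exp(-2*z**2)) dz + ∫((9*z**3 + 25*z**2 + 52*z + 64)/(z**4 + 4*z**3 - z**2 + 16*z - 20)) dz + ∫(4/(z + 2)) dz + ∫(2/(z**2 + 9)) dz.
Step 5. Evaluate the standard form [assuming z > -2]: now -5*log(z) - 5*log(z - 5) + 4*log(z + 2) + ∫(-4*z*exp(-2*z**2)) dz + ∫((9*z**3 + 25*z**2 + 52*z + 64)/(z**4 + 4*z**3 - z**2 + 16*z - 20)) dz + ∫(2/(z**2 + 9)) dz.
Step 6. Evaluate the standard form: now -5*log(z) - 5*log(z - 5) + 4*log(z + 2) + 2*atan(z/3)/3 + ∫(-4*z*exp(-2*z**2)) dz + ∫((9*z**3 + 25*z**2 + 52*z + 64)/(z**4 + 4*z**3 - z**2 + 16*z - 20)) dz.
Step 7. Substitute u = z**2, turning ∫(-4*z*exp(-2*z**2)) dz into ∫(-2*exp(-2*u)) du: now -5*log(z) - 5*log(z - 5) + 4*log(z + 2) + 2*atan(z/3)/3 + ∫((9*z**3 + 25*z**2 + 52*z + 64)/(z**4 + 4*z**3 - z**2 + 16*z - 20)) dz + ∫(-2*exp(-2*u)) du.
Step 8. Evaluate the standard form: now -5*log(z) - 5*log(z - 5) + 4*log(z + 2) + 2*atan(z/3)/3 + ∫((9*z**3 + 25*z**2 + 52*z + 64)/(z**4 + 4*z**3 - z**2 + 16*z - 20)) dz + exp(-2*u).
Step 9. Substitute back u = z**2: now -5*log(z) - 5*log(z - 5) + 4*log(z + 2) + 2*atan(z/3)/3 + ∫((9*z**3 + 25*z**2 + 52*z + 64)/(z**4 + 4*z**3 - z**2 + 16*z - 20)) dz + exp(-2*z**2).
Step 10. Decompose ∫((9*z**3 + 25*z**2 + 52*z + 64)/(z**4 + 4*z**3 - z**2 + 16*z - 20)) dz by partial fractions, (9*z**3 + 25*z**2 + 52*z + 64)/(z**4 + 4*z**3 - z**2 + 16*z - 20) = 4/(z**2 + 4) + 4/(z + 5) + 5/(z - 1): now -5*log(z) - 5*log(z - 5) + 4*log(z + 2) + 2*atan(z/3)/3 + ∫(5/(z - 1)) dz + ∫(4/(z + 5)) dz + ∫(4/(z**2 + 4)) dz + exp(-2*z**2).
Step 11. Evaluate the standard form [assuming z > 1]: now -5*log(z) - 5*log(z - 5) + 5*log(z - 1) + 4*log(z + 2) + 2*atan(z/3)/3 + ∫(4/(z + 5)) dz + ∫(4/(z**2 + 4)) dz + exp(-2*z**2).
Step 12. Evaluate the standard form [assuming z > -5]: now -5*log(z) - 5*log(z - 5) + 5*log(z - 1) + 4*log(z + 2) + 4*log(z + 5) + 2*atan(z/3)/3 + ∫(4/(z**2 + 4)) dz + exp(-2*z**2).
Step 13. Evaluate the standard form: now -5*log(z) - 5*log(z - 5) + 5*log(z - 1) + 4*log(z + 2) + 4*log(z + 5) + 2*atan(z/3)/3 + 2*atan(z/2) + exp(-2*z**2).
Answer: -5*log(z) - 5*log(z - 5) + 5*log(z - 1) + 4*log(z + 2) + 4*log(z + 5) + 2*atan(z/3)/3 + 2*atan(z/2) + exp(-2*z**2).


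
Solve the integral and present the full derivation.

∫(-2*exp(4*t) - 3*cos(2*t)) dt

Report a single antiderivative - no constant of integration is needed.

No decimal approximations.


Step 1. Rewrite: now ∫(-2*exp(4*t)) dt + ∫(-3*cos(2*t)) dt.
Step 2. Evaluate the standard form: now -exp(4*t)/2 + ∫(-3*cos(2*t)) dt.
Step 3. Evaluate the standard form: now -exp(4*t)/2 - 3*sin(2*t)/2.
Answer: -exp(4*t)/2 - 3*sin(2*t)/2.


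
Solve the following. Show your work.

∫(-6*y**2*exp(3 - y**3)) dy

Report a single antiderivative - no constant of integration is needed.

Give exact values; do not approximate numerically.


Step 1. Substitute u = y**3 - 3, turning ∫(-6*y**2*exp(3 - y**3)) dy into ∫(-2*exp(-u)) du: now ∫(-2*exp(-u)) du.
Step 2. Evaluate the standard form: now 2*exp(-u).
Step 3. Substitute back u = y**3 - 3: now 2*exp(3 - y**3).
Answer: 2*exp(3 - y**3).


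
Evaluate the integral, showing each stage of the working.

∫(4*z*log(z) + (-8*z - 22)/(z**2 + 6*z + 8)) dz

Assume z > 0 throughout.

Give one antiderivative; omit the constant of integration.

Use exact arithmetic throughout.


Step 1. Rewrite: now ∫(4*z*log(z)) dz + ∫((-8*z - 22)/(z**2 + 6*z + 8)) dz.
Step 2. Decompose ∫((-8*z - 22)/(z**2 + 6*z + 8)) dz by partial fractions, (-8*z - 22)/(z**2 + 6*z + 8) = -5/(z + 4) - 3/(z + 2): now ∫(4*z*log(z)) dz + ∫(-3/(z + 2)) dz + ∫(-5/(z + 4)) dz.
Step 3. Evaluate the standard form [assuming z > -2]: now -3*log(z + 2) + ∫(4*z*log(z)) dz + ∫(-5/(z + 4)) dz.
Step 4. Evaluate the standard form [assuming z > -4]: now -3*log(z + 2) - 5*log(z + 4) + ∫(4*z*log(z)) dz.
Step 5. Integrate ∫(4*z*log(z)) dz by parts with u = log(z), dv = (4*z) dz, so v = 2*z**2 [assuming z > 0]: now 2*z**2*log(z) - 3*log(z + 2) - 5*log(z + 4) + ∫(-2*z) dz.
Step 6. Evaluate the standard form: now 2*z**2*log(z) - z**2 - 3*log(z + 2) - 5*log(z + 4).
Answer: 2*z**2*log(z) - z**2 - 3*log(z + 2) - 5*log(z + 4).
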